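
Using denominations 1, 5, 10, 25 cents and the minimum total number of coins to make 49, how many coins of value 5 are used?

0

Use the largest denomination that fits, subtract, and repeat.
49 = 1×25 + 2×10 + 4×1
Count of 5: 0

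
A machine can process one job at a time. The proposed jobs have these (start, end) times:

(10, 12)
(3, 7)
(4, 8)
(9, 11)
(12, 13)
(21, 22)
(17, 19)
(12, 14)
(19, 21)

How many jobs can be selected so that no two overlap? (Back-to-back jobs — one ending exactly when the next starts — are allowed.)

By end time: (3,7), (4,8), (9,11), (10,12), (12,13), (12,14), (17,19), (19,21), (21,22).
Pick (3,7); next start ≥ 7 → (9,11); next start ≥ 11 → (12,13); next start ≥ 13 → (17,19); next start ≥ 19 → (19,21); next start ≥ 21 → (21,22).
Selected 6 jobs.

6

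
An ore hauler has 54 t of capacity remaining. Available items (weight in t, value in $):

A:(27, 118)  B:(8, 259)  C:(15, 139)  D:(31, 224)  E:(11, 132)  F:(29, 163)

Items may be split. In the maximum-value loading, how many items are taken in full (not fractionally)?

3

Greedy by value/weight ratio, highest first.
Order: B (259/8=32.38) > E (132/11=12.00) > C (139/15=9.27) > D (224/31=7.23) > F (163/29=5.62) > A (118/27=4.37)
Fill: take B (8 @ 259) → take E (11 @ 132) → take C (15 @ 139) → take 20/31 of D → 144.52; 54/54 used.
3 item(s) taken whole; one partial (take 20/31 of D).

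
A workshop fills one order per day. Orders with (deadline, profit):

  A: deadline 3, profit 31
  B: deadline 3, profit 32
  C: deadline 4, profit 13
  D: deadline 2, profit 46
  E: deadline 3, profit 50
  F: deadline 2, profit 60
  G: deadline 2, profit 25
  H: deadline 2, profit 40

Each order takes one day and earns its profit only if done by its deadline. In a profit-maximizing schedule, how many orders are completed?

4

Profit order: F=60 E=50 D=46 H=40 B=32 A=31 G=25 C=13
Assign: F→slot 2, E→slot 3, D→slot 1, H skipped, B skipped, A skipped, G skipped, C→slot 4.
Slots: [1:D] [2:F] [3:E] [4:C]
4 of 8 scheduled.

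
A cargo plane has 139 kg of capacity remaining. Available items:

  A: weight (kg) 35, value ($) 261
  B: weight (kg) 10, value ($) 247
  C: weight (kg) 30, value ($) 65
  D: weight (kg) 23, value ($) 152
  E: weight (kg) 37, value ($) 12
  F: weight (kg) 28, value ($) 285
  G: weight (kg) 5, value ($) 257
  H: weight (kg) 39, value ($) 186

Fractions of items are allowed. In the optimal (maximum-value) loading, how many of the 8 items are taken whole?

5

Order: G (257/5=51.40) > B (247/10=24.70) > F (285/28=10.18) > A (261/35=7.46) > D (152/23=6.61) > H (186/39=4.77) > C (65/30=2.17) > E (12/37=0.32)
Fill: take G (5 @ 257) → take B (10 @ 247) → take F (28 @ 285) → take A (35 @ 261) → take D (23 @ 152) → take 38/39 of H → 181.23; 139/139 used.
5 item(s) taken whole; one partial (take 38/39 of H).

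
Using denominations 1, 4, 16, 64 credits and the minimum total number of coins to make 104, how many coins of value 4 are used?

2

104 − 1×64→40 − 2×16→8 − 2×4→0
Count of 4: 2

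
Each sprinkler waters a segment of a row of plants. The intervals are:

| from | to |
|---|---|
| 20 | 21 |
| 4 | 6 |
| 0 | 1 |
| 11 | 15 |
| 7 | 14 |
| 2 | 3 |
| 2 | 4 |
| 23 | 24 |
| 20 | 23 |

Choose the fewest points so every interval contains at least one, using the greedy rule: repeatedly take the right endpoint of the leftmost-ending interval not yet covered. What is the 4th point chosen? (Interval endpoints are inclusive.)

Sort by right endpoint; whenever an interval is uncovered, place a point at its right end.
By right end: [0,1]  [2,3]  [2,4]  [4,6]  [7,14]  [11,15]  [20,21]  [20,23]  [23,24]
[0,1] uncovered → point at 1; [2,3] uncovered → point at 3; [4,6] uncovered → point at 6; [7,14] uncovered → point at 14; [20,21] uncovered → point at 21; [23,24] uncovered → point at 24.
Points: 1, 3, 6, 14, 21, 24 (6 total).

14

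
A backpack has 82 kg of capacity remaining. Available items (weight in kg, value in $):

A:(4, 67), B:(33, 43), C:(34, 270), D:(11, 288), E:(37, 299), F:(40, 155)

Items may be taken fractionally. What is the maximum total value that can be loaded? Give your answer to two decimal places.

892.24

Greedy by value/weight ratio, highest first.
Order: D (288/11=26.18) > A (67/4=16.75) > E (299/37=8.08) > C (270/34=7.94) > F (155/40=3.88) > B (43/33=1.30)
Fill: take D (11 @ 288) → take A (4 @ 67) → take E (37 @ 299) → take 30/34 of C → 238.24; 82/82 used.
Total value = 892.24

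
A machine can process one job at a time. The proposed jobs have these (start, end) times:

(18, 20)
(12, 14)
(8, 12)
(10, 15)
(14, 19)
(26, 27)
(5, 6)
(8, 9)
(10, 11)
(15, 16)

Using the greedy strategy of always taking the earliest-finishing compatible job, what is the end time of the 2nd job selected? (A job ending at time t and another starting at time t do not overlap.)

9

Greedy by earliest finish: after sorting by end time, pick each interval compatible with the last pick.
Sorted by end: (5,6)  (8,9)  (10,11)  (8,12)  (12,14)  (10,15)  (15,16)  (14,19)  (18,20)  (26,27)
take (5,6); take (8,9); take (10,11); skip (8,12); take (12,14); skip (10,15); take (15,16); take (18,20); take (26,27).
Selected: (5,6) (8,9) (10,11) (12,14) (15,16) (18,20) (26,27)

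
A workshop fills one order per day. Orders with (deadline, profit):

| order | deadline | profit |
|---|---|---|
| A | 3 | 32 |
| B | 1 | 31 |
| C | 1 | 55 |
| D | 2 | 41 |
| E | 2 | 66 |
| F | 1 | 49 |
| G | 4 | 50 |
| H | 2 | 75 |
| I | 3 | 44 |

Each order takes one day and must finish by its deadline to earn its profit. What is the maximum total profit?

235

By profit: H(d2,75), E(d2,66), C(d1,55), G(d4,50), F(d1,49), I(d3,44), D(d2,41), A(d3,32), B(d1,31)
H→slot 2; E→slot 1; C skipped; G→slot 4; F skipped; I→slot 3; D skipped; A skipped; B skipped.
Profit = 66 + 75 + 44 + 50 = 235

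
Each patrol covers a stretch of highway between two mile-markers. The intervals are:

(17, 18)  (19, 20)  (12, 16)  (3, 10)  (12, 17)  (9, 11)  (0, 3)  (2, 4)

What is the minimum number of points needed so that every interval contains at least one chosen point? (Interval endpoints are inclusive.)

5

Process intervals by earliest right end; each time one isn't hit yet, stab at its right endpoint.
By right end: [0,3]  [2,4]  [3,10]  [9,11]  [12,16]  [12,17]  [17,18]  [19,20]
[0,3] uncovered → point at 3; [9,11] uncovered → point at 11; [12,16] uncovered → point at 16; [17,18] uncovered → point at 18; [19,20] uncovered → point at 20.
Points: 3, 11, 16, 18, 20 (5 total).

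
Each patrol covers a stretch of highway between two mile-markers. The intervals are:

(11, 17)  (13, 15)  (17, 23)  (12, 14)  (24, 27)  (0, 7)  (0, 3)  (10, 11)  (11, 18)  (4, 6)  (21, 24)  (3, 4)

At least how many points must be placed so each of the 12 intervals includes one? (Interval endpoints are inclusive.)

6

Process intervals by earliest right end; each time one isn't hit yet, stab at its right endpoint.
By right end: [0,3]  [3,4]  [4,6]  [0,7]  [10,11]  [12,14]  [13,15]  [11,17]  [11,18]  [17,23]  [21,24]  [24,27]
[0,3] uncovered → point at 3; [4,6] uncovered → point at 6; [10,11] uncovered → point at 11; [12,14] uncovered → point at 14; [17,23] uncovered → point at 23; [24,27] uncovered → point at 27.
Points: 3, 6, 11, 14, 23, 27 (6 total).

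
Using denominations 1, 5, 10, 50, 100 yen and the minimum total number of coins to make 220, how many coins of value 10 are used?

2

Greedy: take as many of the largest coin as possible, then repeat with the remainder.
220 = 2×100 + 2×10
Count of 10: 2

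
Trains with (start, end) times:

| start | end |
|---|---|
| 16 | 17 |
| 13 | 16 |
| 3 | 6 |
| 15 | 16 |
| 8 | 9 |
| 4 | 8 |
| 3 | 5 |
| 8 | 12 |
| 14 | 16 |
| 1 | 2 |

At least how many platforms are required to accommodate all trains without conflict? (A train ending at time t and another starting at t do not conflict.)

Events (time:±→running): 1:+→1 2:-→0 3:+→1 3:+→2 4:+→3 … peak 3.

3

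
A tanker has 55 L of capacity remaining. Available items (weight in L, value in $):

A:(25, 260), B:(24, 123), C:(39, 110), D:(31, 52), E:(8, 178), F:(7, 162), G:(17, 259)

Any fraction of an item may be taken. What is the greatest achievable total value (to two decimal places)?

Sort by value per unit weight and fill in that order.
Ratios (sorted): F 23.14, E 22.25, G 15.24, A 10.40, B 5.12, C 2.82, D 1.68
take F (7 @ 162); take E (8 @ 178); take G (17 @ 259); take 23/25 of A → 239.20. Capacity used 55/55.
Total value = 838.20

838.20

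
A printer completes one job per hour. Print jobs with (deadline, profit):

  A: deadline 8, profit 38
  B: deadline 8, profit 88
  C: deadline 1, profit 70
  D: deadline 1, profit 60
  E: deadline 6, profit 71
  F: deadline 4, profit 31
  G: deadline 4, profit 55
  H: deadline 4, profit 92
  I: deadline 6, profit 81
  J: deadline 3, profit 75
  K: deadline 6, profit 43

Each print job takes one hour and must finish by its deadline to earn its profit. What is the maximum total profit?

Sort by profit descending; place each in the latest free slot ≤ its deadline.
By profit: H(d4,92), B(d8,88), I(d6,81), J(d3,75), E(d6,71), C(d1,70), D(d1,60), G(d4,55), K(d6,43), A(d8,38), F(d4,31)
H→slot 4; B→slot 8; I→slot 6; J→slot 3; E→slot 5; C→slot 1; D skipped; G→slot 2; K skipped; A→slot 7; F skipped.
Profit = 70 + 55 + 75 + 92 + 71 + 81 + 38 + 88 = 570

570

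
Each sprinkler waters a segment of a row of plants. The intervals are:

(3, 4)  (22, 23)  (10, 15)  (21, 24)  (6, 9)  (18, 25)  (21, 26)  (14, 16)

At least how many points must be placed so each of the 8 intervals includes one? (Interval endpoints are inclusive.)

Sort by right endpoint; whenever an interval is uncovered, place a point at its right end.
By right end: [3,4]  [6,9]  [10,15]  [14,16]  [22,23]  [21,24]  [18,25]  [21,26]
[3,4] uncovered → point at 4; [6,9] uncovered → point at 9; [10,15] uncovered → point at 15; [22,23] uncovered → point at 23.
Points: 4, 9, 15, 23 (4 total).

4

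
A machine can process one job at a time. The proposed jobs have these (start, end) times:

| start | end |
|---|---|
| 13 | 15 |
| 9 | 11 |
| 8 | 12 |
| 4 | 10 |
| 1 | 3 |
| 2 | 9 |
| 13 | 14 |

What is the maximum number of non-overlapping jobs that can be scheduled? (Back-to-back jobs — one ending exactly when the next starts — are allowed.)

3

Sorted by end: (1,3)  (2,9)  (4,10)  (9,11)  (8,12)  (13,14)  (13,15)
take (1,3); skip (2,9); take (4,10); take (13,14).
Selected 3 jobs.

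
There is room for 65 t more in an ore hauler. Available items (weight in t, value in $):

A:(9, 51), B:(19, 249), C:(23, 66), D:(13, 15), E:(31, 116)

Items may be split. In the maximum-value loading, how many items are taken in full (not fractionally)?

3

Ratios (sorted): B 13.11, A 5.67, E 3.74, C 2.87, D 1.15
take B (19 @ 249); take A (9 @ 51); take E (31 @ 116); take 6/23 of C → 17.22. Capacity used 65/65.
3 item(s) taken whole; one partial (take 6/23 of C).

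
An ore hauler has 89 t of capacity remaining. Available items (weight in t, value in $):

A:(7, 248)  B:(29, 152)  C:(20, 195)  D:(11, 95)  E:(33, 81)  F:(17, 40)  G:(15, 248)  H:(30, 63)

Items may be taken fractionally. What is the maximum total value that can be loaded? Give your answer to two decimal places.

955.18

Sort by value per unit weight and fill in that order.
Ratios (sorted): A 35.43, G 16.53, C 9.75, D 8.64, B 5.24, E 2.45, F 2.35, H 2.10
take A (7 @ 248); take G (15 @ 248); take C (20 @ 195); take D (11 @ 95); take B (29 @ 152); take 7/33 of E → 17.18. Capacity used 89/89.
Total value = 955.18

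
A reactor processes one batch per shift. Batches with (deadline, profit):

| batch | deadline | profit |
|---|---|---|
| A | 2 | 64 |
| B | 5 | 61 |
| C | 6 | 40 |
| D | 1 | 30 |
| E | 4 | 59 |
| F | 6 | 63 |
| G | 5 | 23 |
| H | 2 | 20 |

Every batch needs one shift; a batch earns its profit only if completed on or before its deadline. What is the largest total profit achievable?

317

Sort by profit descending; place each in the latest free slot ≤ its deadline.
By profit: A(d2,64), F(d6,63), B(d5,61), E(d4,59), C(d6,40), D(d1,30), G(d5,23), H(d2,20)
A→slot 2; F→slot 6; B→slot 5; E→slot 4; C→slot 3; D→slot 1; G skipped; H skipped.
Profit = 30 + 64 + 40 + 59 + 61 + 63 = 317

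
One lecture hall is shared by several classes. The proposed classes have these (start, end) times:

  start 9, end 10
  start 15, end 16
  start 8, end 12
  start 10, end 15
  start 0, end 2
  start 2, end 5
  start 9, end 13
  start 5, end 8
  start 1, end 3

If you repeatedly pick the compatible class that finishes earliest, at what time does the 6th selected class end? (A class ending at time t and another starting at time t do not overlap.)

Sort by end time and greedily take each interval whose start is ≥ the last chosen end.
Sorted by end: (0,2)  (1,3)  (2,5)  (5,8)  (9,10)  (8,12)  (9,13)  (10,15)  (15,16)
take (0,2); take (2,5); take (5,8); take (9,10); skip (8,12); take (10,15); take (15,16).
Selected: (0,2) (2,5) (5,8) (9,10) (10,15) (15,16)

16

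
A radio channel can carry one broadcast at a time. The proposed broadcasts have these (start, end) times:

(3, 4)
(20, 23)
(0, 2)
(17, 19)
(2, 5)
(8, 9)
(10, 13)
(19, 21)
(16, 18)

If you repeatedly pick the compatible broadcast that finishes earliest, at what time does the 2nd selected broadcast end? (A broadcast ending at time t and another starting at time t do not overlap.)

4

By end time: (0,2), (3,4), (2,5), (8,9), (10,13), (16,18), (17,19), (19,21), (20,23).
Pick (0,2); next start ≥ 2 → (3,4); next start ≥ 4 → (8,9); next start ≥ 9 → (10,13); next start ≥ 13 → (16,18); next start ≥ 18 → (19,21).
Selected: (0,2) (3,4) (8,9) (10,13) (16,18) (19,21)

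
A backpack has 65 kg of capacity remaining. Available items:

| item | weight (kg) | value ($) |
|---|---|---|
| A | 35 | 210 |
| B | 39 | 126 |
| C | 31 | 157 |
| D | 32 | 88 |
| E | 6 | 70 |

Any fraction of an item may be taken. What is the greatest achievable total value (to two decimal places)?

401.55

Sort by value per unit weight and fill in that order.
Ratios (sorted): E 11.67, A 6.00, C 5.06, B 3.23, D 2.75
take E (6 @ 70); take A (35 @ 210); take 24/31 of C → 121.55. Capacity used 65/65.
Total value = 401.55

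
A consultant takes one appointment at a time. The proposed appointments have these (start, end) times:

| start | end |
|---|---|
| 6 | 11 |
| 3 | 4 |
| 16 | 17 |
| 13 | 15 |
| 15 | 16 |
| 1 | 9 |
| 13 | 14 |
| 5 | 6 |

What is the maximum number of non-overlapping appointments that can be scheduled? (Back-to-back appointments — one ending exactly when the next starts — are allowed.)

Order by finish time; keep every interval that doesn't clash with the previous kept one.
By end time: (3,4), (5,6), (1,9), (6,11), (13,14), (13,15), (15,16), (16,17).
Pick (3,4); next start ≥ 4 → (5,6); next start ≥ 6 → (6,11); next start ≥ 11 → (13,14); next start ≥ 14 → (15,16); next start ≥ 16 → (16,17).
Selected 6 appointments.

6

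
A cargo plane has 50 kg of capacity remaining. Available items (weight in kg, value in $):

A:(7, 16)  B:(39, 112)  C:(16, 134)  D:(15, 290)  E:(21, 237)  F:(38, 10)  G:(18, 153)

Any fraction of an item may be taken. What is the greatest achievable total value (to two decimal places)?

Ratios (sorted): D 19.33, E 11.29, G 8.50, C 8.38, B 2.87, A 2.29, F 0.26
take D (15 @ 290); take E (21 @ 237); take 14/18 of G → 119.00. Capacity used 50/50.
Total value = 646.00

646.00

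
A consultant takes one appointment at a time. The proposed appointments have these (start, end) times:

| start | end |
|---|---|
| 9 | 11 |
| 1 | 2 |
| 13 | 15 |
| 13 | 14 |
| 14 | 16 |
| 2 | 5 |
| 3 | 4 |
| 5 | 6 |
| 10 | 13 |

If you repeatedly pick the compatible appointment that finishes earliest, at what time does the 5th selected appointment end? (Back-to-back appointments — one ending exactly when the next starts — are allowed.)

14

By end time: (1,2), (3,4), (2,5), (5,6), (9,11), (10,13), (13,14), (13,15), (14,16).
Pick (1,2); next start ≥ 2 → (3,4); next start ≥ 4 → (5,6); next start ≥ 6 → (9,11); next start ≥ 11 → (13,14); next start ≥ 14 → (14,16).
Selected: (1,2) (3,4) (5,6) (9,11) (13,14) (14,16)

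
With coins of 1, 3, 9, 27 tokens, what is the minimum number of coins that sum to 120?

6

Greedy: take as many of the largest coin as possible, then repeat with the remainder.
120 = 4×27 + 1×9 + 1×3
Total coins = 4 + 1 + 1 = 6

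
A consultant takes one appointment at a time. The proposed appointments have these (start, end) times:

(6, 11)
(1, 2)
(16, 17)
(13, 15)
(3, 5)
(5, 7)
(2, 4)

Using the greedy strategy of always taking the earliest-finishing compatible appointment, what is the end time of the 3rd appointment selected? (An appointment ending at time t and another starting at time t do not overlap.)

7

Sort by end time and greedily take each interval whose start is ≥ the last chosen end.
By end time: (1,2), (2,4), (3,5), (5,7), (6,11), (13,15), (16,17).
Pick (1,2); next start ≥ 2 → (2,4); next start ≥ 4 → (5,7); next start ≥ 7 → (13,15); next start ≥ 15 → (16,17).
Selected: (1,2) (2,4) (5,7) (13,15) (16,17)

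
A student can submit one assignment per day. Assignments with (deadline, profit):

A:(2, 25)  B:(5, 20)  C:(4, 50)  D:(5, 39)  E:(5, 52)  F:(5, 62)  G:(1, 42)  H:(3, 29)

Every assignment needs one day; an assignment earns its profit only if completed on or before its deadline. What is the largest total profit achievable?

245

Sort by profit descending; place each in the latest free slot ≤ its deadline.
Profit order: F=62 E=52 C=50 G=42 D=39 H=29 A=25 B=20
Assign: F→slot 5, E→slot 4, C→slot 3, G→slot 1, D→slot 2, H skipped, A skipped, B skipped.
Slots: [1:G] [2:D] [3:C] [4:E] [5:F]
Profit = 42 + 39 + 50 + 52 + 62 = 245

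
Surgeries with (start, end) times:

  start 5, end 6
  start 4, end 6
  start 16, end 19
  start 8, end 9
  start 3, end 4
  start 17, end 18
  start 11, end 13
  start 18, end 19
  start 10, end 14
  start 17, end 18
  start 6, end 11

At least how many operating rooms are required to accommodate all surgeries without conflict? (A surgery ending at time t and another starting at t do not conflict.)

The answer is the maximum number of intervals overlapping at any instant.
Events (time:±→running): 3:+→1 4:-→0 4:+→1 5:+→2 6:-→1 6:-→0 6:+→1 8:+→2 9:-→1 10:+→2 11:-→1 11:+→2 13:-→1 14:-→0 16:+→1 17:+→2 17:+→3 … peak 3.

3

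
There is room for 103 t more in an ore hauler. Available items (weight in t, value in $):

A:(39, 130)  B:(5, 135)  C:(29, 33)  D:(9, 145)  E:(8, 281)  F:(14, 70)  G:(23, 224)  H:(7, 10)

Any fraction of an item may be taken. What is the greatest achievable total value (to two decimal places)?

992.14

Order: E (281/8=35.12) > B (135/5=27.00) > D (145/9=16.11) > G (224/23=9.74) > F (70/14=5.00) > A (130/39=3.33) > H (10/7=1.43) > C (33/29=1.14)
Fill: take E (8 @ 281) → take B (5 @ 135) → take D (9 @ 145) → take G (23 @ 224) → take F (14 @ 70) → take A (39 @ 130) → take 5/7 of H → 7.14; 103/103 used.
Total value = 992.14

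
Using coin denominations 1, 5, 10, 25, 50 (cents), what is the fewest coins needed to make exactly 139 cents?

8

Greedy: take as many of the largest coin as possible, then repeat with the remainder.
139 = 2×50 + 1×25 + 1×10 + 4×1
Total coins = 2 + 1 + 1 + 4 = 8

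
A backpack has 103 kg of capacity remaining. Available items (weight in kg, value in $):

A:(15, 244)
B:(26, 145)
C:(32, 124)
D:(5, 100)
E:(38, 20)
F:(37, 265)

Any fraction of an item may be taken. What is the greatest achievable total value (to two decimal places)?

Greedy by value/weight ratio, highest first.
Order: D (100/5=20.00) > A (244/15=16.27) > F (265/37=7.16) > B (145/26=5.58) > C (124/32=3.88) > E (20/38=0.53)
Fill: take D (5 @ 100) → take A (15 @ 244) → take F (37 @ 265) → take B (26 @ 145) → take 20/32 of C → 77.50; 103/103 used.
Total value = 831.50

831.50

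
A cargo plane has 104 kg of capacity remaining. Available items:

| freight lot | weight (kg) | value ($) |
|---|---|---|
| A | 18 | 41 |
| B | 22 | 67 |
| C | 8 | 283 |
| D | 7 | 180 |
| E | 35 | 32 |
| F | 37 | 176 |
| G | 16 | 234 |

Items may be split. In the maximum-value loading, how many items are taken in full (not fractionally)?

Sort by value per unit weight and fill in that order.
Order: C (283/8=35.38) > D (180/7=25.71) > G (234/16=14.62) > F (176/37=4.76) > B (67/22=3.05) > A (41/18=2.28) > E (32/35=0.91)
Fill: take C (8 @ 283) → take D (7 @ 180) → take G (16 @ 234) → take F (37 @ 176) → take B (22 @ 67) → take 14/18 of A → 31.89; 104/104 used.
5 item(s) taken whole; one partial (take 14/18 of A).

5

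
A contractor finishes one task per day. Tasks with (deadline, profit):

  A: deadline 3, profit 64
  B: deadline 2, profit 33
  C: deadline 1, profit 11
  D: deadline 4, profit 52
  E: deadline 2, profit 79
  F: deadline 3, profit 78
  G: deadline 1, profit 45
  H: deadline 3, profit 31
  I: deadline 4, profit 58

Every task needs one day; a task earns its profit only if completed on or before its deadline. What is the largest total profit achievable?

279

Take jobs in profit order; each goes to the latest open slot no later than its deadline.
Profit order: E=79 F=78 A=64 I=58 D=52 G=45 B=33 H=31 C=11
Assign: E→slot 2, F→slot 3, A→slot 1, I→slot 4, D skipped, G skipped, B skipped, H skipped, C skipped.
Slots: [1:A] [2:E] [3:F] [4:I]
Profit = 64 + 79 + 78 + 58 = 279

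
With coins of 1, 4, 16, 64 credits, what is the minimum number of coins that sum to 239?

239 − 3×64→47 − 2×16→15 − 3×4→3 − 3×1→0
Total coins = 3 + 2 + 3 + 3 = 11

11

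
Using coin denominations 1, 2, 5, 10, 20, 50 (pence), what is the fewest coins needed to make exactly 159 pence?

6

159 − 3×50→9 − 1×5→4 − 2×2→0
Total coins = 3 + 1 + 2 = 6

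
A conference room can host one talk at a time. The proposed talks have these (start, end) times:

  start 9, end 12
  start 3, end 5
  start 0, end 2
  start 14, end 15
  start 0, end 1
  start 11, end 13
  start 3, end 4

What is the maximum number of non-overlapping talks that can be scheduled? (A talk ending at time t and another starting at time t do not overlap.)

Sort by end time and greedily take each interval whose start is ≥ the last chosen end.
Sorted by end: (0,1)  (0,2)  (3,4)  (3,5)  (9,12)  (11,13)  (14,15)
take (0,1); take (3,4); skip (3,5); take (9,12); take (14,15).
Selected 4 talks.

4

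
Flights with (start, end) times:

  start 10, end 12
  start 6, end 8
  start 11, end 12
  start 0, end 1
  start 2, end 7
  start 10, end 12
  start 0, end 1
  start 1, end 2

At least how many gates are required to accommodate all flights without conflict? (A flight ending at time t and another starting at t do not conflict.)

starts: [0, 0, 1, 2, 6, 10, 10, 11]
ends:   [1, 1, 2, 7, 8, 12, 12, 12]
s0→1 s0→2 e1→1 e1→0 s1→1 e2→0 s2→1 s6→2 e7→1 e8→0 s10→1 s10→2 s11→3  — peak 3.

3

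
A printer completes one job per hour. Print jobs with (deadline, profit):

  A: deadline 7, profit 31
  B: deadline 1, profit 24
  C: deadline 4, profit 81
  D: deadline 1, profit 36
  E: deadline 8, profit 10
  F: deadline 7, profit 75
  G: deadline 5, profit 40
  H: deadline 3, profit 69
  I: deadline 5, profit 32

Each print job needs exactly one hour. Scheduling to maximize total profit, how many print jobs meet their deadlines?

8

Take jobs in profit order; each goes to the latest open slot no later than its deadline.
By profit: C(d4,81), F(d7,75), H(d3,69), G(d5,40), D(d1,36), I(d5,32), A(d7,31), B(d1,24), E(d8,10)
C→slot 4; F→slot 7; H→slot 3; G→slot 5; D→slot 1; I→slot 2; A→slot 6; B skipped; E→slot 8.
8 of 9 scheduled.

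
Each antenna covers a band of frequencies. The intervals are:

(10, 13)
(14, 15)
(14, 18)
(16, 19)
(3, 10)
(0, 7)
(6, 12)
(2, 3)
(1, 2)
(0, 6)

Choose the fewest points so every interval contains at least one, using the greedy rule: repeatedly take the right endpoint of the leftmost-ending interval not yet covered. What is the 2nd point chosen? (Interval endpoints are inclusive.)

10

By right end: [1,2]  [2,3]  [0,6]  [0,7]  [3,10]  [6,12]  [10,13]  [14,15]  [14,18]  [16,19]
[1,2] uncovered → point at 2; [3,10] uncovered → point at 10; [14,15] uncovered → point at 15; [16,19] uncovered → point at 19.
Points: 2, 10, 15, 19 (4 total).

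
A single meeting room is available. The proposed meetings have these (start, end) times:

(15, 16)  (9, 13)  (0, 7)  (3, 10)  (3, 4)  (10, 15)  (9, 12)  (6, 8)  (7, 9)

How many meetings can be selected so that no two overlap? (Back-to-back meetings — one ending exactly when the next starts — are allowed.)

By end time: (3,4), (0,7), (6,8), (7,9), (3,10), (9,12), (9,13), (10,15), (15,16).
Pick (3,4); next start ≥ 4 → (6,8); next start ≥ 8 → (9,12); next start ≥ 12 → (15,16).
Selected 4 meetings.

4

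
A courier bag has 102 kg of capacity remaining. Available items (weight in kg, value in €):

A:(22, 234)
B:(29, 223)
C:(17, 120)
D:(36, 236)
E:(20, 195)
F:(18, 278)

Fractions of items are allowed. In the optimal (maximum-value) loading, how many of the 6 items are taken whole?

4

Greedy by value/weight ratio, highest first.
Ratios (sorted): F 15.44, A 10.64, E 9.75, B 7.69, C 7.06, D 6.56
take F (18 @ 278); take A (22 @ 234); take E (20 @ 195); take B (29 @ 223); take 13/17 of C → 91.76. Capacity used 102/102.
4 item(s) taken whole; one partial (take 13/17 of C).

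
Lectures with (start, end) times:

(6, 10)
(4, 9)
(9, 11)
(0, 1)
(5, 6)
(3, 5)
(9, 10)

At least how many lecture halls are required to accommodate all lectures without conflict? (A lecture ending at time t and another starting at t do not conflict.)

3

Events (time:±→running): 0:+→1 1:-→0 3:+→1 4:+→2 5:-→1 5:+→2 6:-→1 6:+→2 9:-→1 9:+→2 9:+→3 … peak 3.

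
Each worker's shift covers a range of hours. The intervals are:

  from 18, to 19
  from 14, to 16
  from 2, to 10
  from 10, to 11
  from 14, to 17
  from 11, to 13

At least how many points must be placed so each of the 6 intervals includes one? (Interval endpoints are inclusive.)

4

Sort by right endpoint; whenever an interval is uncovered, place a point at its right end.
Sorted: [2,10] [10,11] [11,13] [14,16] [14,17] [18,19]
{[2,10],[10,11]} hit by 10; {[11,13]} hit by 13; {[14,16],[14,17]} hit by 16; {[18,19]} hit by 19.
Points: 10, 13, 16, 19 (4 total).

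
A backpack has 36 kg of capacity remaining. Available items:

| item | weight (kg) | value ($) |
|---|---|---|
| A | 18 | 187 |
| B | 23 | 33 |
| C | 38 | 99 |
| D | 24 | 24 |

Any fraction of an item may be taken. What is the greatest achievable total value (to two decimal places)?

233.89

Order: A (187/18=10.39) > C (99/38=2.61) > B (33/23=1.43) > D (24/24=1.00)
Fill: take A (18 @ 187) → take 18/38 of C → 46.89; 36/36 used.
Total value = 233.89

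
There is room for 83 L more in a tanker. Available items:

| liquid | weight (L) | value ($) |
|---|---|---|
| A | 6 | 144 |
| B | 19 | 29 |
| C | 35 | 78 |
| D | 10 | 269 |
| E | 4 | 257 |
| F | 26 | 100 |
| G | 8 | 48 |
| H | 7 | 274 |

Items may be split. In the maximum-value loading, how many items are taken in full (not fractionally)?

6

Greedy by value/weight ratio, highest first.
Ratios (sorted): E 64.25, H 39.14, D 26.90, A 24.00, G 6.00, F 3.85, C 2.23, B 1.53
take E (4 @ 257); take H (7 @ 274); take D (10 @ 269); take A (6 @ 144); take G (8 @ 48); take F (26 @ 100); take 22/35 of C → 49.03. Capacity used 83/83.
6 item(s) taken whole; one partial (take 22/35 of C).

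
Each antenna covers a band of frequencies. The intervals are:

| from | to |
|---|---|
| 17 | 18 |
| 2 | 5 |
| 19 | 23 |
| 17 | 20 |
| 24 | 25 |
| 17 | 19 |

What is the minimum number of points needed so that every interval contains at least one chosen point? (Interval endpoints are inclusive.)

4

Sort by right endpoint; whenever an interval is uncovered, place a point at its right end.
Sorted: [2,5] [17,18] [17,19] [17,20] [19,23] [24,25]
{[2,5]} hit by 5; {[17,18],[17,19],[17,20]} hit by 18; {[19,23]} hit by 23; {[24,25]} hit by 25.
Points: 5, 18, 23, 25 (4 total).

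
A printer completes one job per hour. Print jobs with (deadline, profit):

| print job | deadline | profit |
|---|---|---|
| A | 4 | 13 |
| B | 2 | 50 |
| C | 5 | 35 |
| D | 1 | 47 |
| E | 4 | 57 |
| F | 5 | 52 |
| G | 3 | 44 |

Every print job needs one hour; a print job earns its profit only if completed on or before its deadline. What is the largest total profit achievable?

By profit: E(d4,57), F(d5,52), B(d2,50), D(d1,47), G(d3,44), C(d5,35), A(d4,13)
E→slot 4; F→slot 5; B→slot 2; D→slot 1; G→slot 3; C skipped; A skipped.
Profit = 47 + 50 + 44 + 57 + 52 = 250

250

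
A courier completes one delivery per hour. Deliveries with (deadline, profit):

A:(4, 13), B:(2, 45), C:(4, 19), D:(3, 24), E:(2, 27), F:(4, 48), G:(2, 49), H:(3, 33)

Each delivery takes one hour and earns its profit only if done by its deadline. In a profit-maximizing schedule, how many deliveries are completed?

4

Take jobs in profit order; each goes to the latest open slot no later than its deadline.
By profit: G(d2,49), F(d4,48), B(d2,45), H(d3,33), E(d2,27), D(d3,24), C(d4,19), A(d4,13)
G→slot 2; F→slot 4; B→slot 1; H→slot 3; E skipped; D skipped; C skipped; A skipped.
4 of 8 scheduled.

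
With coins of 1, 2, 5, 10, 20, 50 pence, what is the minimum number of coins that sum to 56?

Greedy: take as many of the largest coin as possible, then repeat with the remainder.
56 − 1×50→6 − 1×5→1 − 1×1→0
Total coins = 1 + 1 + 1 = 3

3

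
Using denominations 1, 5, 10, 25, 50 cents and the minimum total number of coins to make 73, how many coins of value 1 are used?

3

Greedy: take as many of the largest coin as possible, then repeat with the remainder.
73 = 1×50 + 2×10 + 3×1
Count of 1: 3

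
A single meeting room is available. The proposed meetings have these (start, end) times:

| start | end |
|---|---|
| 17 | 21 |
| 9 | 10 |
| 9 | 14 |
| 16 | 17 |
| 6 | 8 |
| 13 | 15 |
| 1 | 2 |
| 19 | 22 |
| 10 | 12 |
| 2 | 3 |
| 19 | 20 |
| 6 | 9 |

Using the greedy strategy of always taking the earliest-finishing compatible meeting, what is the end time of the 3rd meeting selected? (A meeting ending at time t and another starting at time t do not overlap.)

8

By end time: (1,2), (2,3), (6,8), (6,9), (9,10), (10,12), (9,14), (13,15), (16,17), (19,20), (17,21), (19,22).
Pick (1,2); next start ≥ 2 → (2,3); next start ≥ 3 → (6,8); next start ≥ 8 → (9,10); next start ≥ 10 → (10,12); next start ≥ 12 → (13,15); next start ≥ 15 → (16,17); next start ≥ 17 → (19,20).
Selected: (1,2) (2,3) (6,8) (9,10) (10,12) (13,15) (16,17) (19,20)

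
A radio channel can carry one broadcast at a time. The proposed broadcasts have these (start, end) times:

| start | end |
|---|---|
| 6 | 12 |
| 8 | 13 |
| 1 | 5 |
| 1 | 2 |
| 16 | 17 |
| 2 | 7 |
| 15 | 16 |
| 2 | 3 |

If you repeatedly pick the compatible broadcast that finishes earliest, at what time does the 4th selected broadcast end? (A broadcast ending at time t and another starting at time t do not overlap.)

Sorted by end: (1,2)  (2,3)  (1,5)  (2,7)  (6,12)  (8,13)  (15,16)  (16,17)
take (1,2); take (2,3); take (6,12); take (15,16); take (16,17).
Selected: (1,2) (2,3) (6,12) (15,16) (16,17)

16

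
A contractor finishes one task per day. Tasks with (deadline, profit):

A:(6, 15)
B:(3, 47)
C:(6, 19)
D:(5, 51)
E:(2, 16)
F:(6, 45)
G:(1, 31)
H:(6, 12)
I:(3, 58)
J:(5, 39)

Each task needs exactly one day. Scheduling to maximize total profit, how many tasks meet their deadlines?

6

Take jobs in profit order; each goes to the latest open slot no later than its deadline.
By profit: I(d3,58), D(d5,51), B(d3,47), F(d6,45), J(d5,39), G(d1,31), C(d6,19), E(d2,16), A(d6,15), H(d6,12)
I→slot 3; D→slot 5; B→slot 2; F→slot 6; J→slot 4; G→slot 1; C skipped; E skipped; A skipped; H skipped.
6 of 10 scheduled.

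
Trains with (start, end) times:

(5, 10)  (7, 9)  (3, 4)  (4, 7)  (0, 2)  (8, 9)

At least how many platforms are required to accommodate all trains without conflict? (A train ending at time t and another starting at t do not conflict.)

3

Events (time:±→running): 0:+→1 2:-→0 3:+→1 4:-→0 4:+→1 5:+→2 7:-→1 7:+→2 8:+→3 … peak 3.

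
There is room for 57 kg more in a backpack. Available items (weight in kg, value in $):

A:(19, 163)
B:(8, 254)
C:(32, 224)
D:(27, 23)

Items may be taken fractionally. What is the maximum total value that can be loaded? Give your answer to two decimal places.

Ratios (sorted): B 31.75, A 8.58, C 7.00, D 0.85
take B (8 @ 254); take A (19 @ 163); take 30/32 of C → 210.00. Capacity used 57/57.
Total value = 627.00

627.00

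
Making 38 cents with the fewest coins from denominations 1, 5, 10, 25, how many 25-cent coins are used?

38 − 1×25→13 − 1×10→3 − 3×1→0
Count of 25: 1

1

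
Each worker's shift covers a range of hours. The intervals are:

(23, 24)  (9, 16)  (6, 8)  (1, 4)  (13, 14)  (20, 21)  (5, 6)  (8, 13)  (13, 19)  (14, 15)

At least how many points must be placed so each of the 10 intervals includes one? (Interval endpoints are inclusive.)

Process intervals by earliest right end; each time one isn't hit yet, stab at its right endpoint.
Sorted: [1,4] [5,6] [6,8] [8,13] [13,14] [14,15] [9,16] [13,19] [20,21] [23,24]
{[1,4]} hit by 4; {[5,6],[6,8]} hit by 6; {[8,13],[13,14]} hit by 13; {[14,15],[9,16],[13,19]} hit by 15; {[20,21]} hit by 21; {[23,24]} hit by 24.
Points: 4, 6, 13, 15, 21, 24 (6 total).

6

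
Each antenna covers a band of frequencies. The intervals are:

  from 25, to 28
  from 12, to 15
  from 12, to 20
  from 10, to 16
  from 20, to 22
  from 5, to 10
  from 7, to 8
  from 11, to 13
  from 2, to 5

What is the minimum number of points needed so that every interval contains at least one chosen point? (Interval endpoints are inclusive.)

5

Process intervals by earliest right end; each time one isn't hit yet, stab at its right endpoint.
By right end: [2,5]  [7,8]  [5,10]  [11,13]  [12,15]  [10,16]  [12,20]  [20,22]  [25,28]
[2,5] uncovered → point at 5; [7,8] uncovered → point at 8; [11,13] uncovered → point at 13; [20,22] uncovered → point at 22; [25,28] uncovered → point at 28.
Points: 5, 8, 13, 22, 28 (5 total).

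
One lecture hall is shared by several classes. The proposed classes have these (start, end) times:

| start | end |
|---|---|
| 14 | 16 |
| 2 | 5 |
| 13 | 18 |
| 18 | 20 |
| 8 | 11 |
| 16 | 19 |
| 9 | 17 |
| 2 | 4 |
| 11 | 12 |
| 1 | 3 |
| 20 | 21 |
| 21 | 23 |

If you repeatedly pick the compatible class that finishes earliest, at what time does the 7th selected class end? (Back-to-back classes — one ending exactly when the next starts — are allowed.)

23

By end time: (1,3), (2,4), (2,5), (8,11), (11,12), (14,16), (9,17), (13,18), (16,19), (18,20), (20,21), (21,23).
Pick (1,3); next start ≥ 3 → (8,11); next start ≥ 11 → (11,12); next start ≥ 12 → (14,16); next start ≥ 16 → (16,19); next start ≥ 19 → (20,21); next start ≥ 21 → (21,23).
Selected: (1,3) (8,11) (11,12) (14,16) (16,19) (20,21) (21,23)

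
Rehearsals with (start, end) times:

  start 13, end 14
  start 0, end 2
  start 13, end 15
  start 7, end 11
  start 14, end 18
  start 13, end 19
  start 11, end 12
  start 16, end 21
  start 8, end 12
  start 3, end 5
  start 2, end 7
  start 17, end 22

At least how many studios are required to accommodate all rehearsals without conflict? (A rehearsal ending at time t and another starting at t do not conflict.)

Count concurrent intervals with a sweep; the peak is the room count.
Events (time:±→running): 0:+→1 2:-→0 2:+→1 3:+→2 5:-→1 7:-→0 7:+→1 8:+→2 11:-→1 11:+→2 12:-→1 12:-→0 13:+→1 13:+→2 13:+→3 14:-→2 14:+→3 15:-→2 16:+→3 17:+→4 … peak 4.

4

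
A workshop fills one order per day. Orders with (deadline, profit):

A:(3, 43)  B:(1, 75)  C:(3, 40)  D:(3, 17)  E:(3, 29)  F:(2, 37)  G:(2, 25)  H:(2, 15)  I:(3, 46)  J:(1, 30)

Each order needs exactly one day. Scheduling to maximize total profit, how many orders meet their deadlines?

Sort by profit descending; place each in the latest free slot ≤ its deadline.
Profit order: B=75 I=46 A=43 C=40 F=37 J=30 E=29 G=25 D=17 H=15
Assign: B→slot 1, I→slot 3, A→slot 2, C skipped, F skipped, J skipped, E skipped, G skipped, D skipped, H skipped.
Slots: [1:B] [2:A] [3:I]
3 of 10 scheduled.

3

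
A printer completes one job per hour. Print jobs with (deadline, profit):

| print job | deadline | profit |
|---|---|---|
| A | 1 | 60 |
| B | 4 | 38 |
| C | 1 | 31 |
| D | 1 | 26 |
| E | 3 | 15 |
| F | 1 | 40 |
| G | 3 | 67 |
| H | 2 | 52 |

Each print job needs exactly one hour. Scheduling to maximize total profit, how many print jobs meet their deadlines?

4

By profit: G(d3,67), A(d1,60), H(d2,52), F(d1,40), B(d4,38), C(d1,31), D(d1,26), E(d3,15)
G→slot 3; A→slot 1; H→slot 2; F skipped; B→slot 4; C skipped; D skipped; E skipped.
4 of 8 scheduled.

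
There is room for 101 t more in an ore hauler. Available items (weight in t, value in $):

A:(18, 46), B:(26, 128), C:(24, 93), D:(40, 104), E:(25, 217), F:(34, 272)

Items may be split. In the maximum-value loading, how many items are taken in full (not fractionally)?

Greedy by value/weight ratio, highest first.
Order: E (217/25=8.68) > F (272/34=8.00) > B (128/26=4.92) > C (93/24=3.88) > D (104/40=2.60) > A (46/18=2.56)
Fill: take E (25 @ 217) → take F (34 @ 272) → take B (26 @ 128) → take 16/24 of C → 62.00; 101/101 used.
3 item(s) taken whole; one partial (take 16/24 of C).

3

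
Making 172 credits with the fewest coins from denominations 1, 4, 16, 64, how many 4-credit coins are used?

3

Greedy: take as many of the largest coin as possible, then repeat with the remainder.
172 − 2×64→44 − 2×16→12 − 3×4→0
Count of 4: 3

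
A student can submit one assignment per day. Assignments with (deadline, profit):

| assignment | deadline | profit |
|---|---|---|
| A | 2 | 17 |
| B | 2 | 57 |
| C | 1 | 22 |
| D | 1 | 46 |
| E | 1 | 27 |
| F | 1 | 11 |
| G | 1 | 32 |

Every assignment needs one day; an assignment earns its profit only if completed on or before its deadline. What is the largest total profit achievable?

103

Sort by profit descending; place each in the latest free slot ≤ its deadline.
Profit order: B=57 D=46 G=32 E=27 C=22 A=17 F=11
Assign: B→slot 2, D→slot 1, G skipped, E skipped, C skipped, A skipped, F skipped.
Slots: [1:D] [2:B]
Profit = 46 + 57 = 103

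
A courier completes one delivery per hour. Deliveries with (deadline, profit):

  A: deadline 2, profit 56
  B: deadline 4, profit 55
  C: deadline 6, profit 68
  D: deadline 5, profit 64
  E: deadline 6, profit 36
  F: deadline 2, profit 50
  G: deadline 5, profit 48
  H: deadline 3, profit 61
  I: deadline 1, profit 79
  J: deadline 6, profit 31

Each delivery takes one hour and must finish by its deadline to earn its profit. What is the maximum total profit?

383

Sort by profit descending; place each in the latest free slot ≤ its deadline.
By profit: I(d1,79), C(d6,68), D(d5,64), H(d3,61), A(d2,56), B(d4,55), F(d2,50), G(d5,48), E(d6,36), J(d6,31)
I→slot 1; C→slot 6; D→slot 5; H→slot 3; A→slot 2; B→slot 4; F skipped; G skipped; E skipped; J skipped.
Profit = 79 + 56 + 61 + 55 + 64 + 68 = 383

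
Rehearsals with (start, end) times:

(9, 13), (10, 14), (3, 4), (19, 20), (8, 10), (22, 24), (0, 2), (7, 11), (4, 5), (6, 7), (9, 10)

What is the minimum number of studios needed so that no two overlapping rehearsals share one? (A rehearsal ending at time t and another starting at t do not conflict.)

4

Count concurrent intervals with a sweep; the peak is the room count.
Events (time:±→running): 0:+→1 2:-→0 3:+→1 4:-→0 4:+→1 5:-→0 6:+→1 7:-→0 7:+→1 8:+→2 9:+→3 9:+→4 … peak 4.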